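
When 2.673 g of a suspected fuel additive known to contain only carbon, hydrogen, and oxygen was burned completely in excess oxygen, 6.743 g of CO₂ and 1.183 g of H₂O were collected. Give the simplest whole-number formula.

C7H6O2

mol C = 6.743 g CO₂ ÷ 44.009 g/mol = 0.15322 mol
mol H = 2 × 1.183 g H₂O ÷ 18.015 g/mol = 0.13133 mol
mass O = 2.673 − (1.8403 + 0.13239) = 0.70030 g → mol O = 0.70030 ÷ 15.999 = 0.043772 mol
Divide by the smallest (0.043772 mol): C 3.500, H 3.000, O 1.000
Multiplying each by 2 gives whole numbers: C 7.00, H 6.00, O 2.00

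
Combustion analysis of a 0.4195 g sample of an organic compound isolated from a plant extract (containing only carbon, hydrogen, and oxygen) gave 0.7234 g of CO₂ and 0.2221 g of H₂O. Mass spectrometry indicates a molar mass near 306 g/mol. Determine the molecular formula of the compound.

mol C = 0.7234 g CO₂ ÷ 44.009 g/mol = 0.016438 mol
mol H = 2 × 0.2221 g H₂O ÷ 18.015 g/mol = 0.024657 mol
mass O = 0.4195 − (0.19743 + 0.024854) = 0.19721 g → mol O = 0.19721 ÷ 15.999 = 0.012327 mol
Divide by the smallest (0.012327 mol): C 1.333, H 2.000, O 1.000
Multiplying each by 3 gives whole numbers: C 4.00, H 6.00, O 3.00
Empirical formula: C4H6O3
Empirical-formula mass = 102.09 g/mol; 306 ÷ 102.09 ≈ 3, so the molecular formula is C12H18O9.

C12H18O9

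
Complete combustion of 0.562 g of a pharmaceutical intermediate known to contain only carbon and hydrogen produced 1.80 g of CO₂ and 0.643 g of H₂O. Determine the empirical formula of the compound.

mol C = 1.80 g CO₂ ÷ 44.009 g/mol = 0.04090 mol
mol H = 2 × 0.643 g H₂O ÷ 18.015 g/mol = 0.07138 mol
Divide by the smallest (0.04090 mol): C 1.000, H 1.745
Multiplying each by 4 gives whole numbers: C 4.00, H 6.98

C4H7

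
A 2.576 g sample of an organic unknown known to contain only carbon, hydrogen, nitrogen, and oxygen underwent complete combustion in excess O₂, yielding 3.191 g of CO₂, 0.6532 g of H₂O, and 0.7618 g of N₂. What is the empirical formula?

mol C = 3.191 g CO₂ ÷ 44.009 g/mol = 0.072508 mol
mol H = 2 × 0.6532 g H₂O ÷ 18.015 g/mol = 0.072517 mol
mol N = 2 × 0.7618 g N₂ ÷ 28.014 g/mol = 0.054387 mol
mass O = 2.576 − (0.87089 + 0.073097 + 0.76180) = 0.87021 g → mol O = 0.87021 ÷ 15.999 = 0.054392 mol
Divide by the smallest (0.054387 mol): C 1.333, H 1.333, N 1.000, O 1.000
Multiplying each by 3 gives whole numbers: C 4.00, H 4.00, N 3.00, O 3.00

C4H4N3O3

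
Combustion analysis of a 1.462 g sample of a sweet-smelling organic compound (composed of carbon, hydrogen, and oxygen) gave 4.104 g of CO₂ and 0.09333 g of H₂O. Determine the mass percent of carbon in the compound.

76.61%

mol C = 4.104 g CO₂ ÷ 44.009 g/mol = 0.093254 mol
mol H = 2 × 0.09333 g H₂O ÷ 18.015 g/mol = 0.010361 mol
mass O = 1.462 − (1.1201 + 0.010444) = 0.33149 g → mol O = 0.33149 ÷ 15.999 = 0.020719 mol
mass % C = 1.1201 g ÷ 1.462 g × 100%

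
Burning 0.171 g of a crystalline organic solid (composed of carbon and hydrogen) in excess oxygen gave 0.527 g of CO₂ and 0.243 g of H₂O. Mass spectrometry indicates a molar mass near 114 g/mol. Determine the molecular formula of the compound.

mol C = 0.527 g CO₂ ÷ 44.009 g/mol = 0.01197 mol
mol H = 2 × 0.243 g H₂O ÷ 18.015 g/mol = 0.02698 mol
Divide by the smallest (0.01197 mol): C 1.000, H 2.253
Multiplying each by 4 gives whole numbers: C 4.00, H 9.01
Empirical formula: C4H9
Empirical-formula mass = 57.12 g/mol; 114 ÷ 57.12 ≈ 2, so the molecular formula is C8H18.

C8H18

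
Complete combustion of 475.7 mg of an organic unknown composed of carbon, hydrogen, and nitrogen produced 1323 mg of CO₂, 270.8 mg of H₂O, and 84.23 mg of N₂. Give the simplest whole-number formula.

mol C = 1.323 g CO₂ ÷ 44.009 g/mol = 0.030062 mol
mol H = 2 × 0.2708 g H₂O ÷ 18.015 g/mol = 0.030064 mol
mol N = 2 × 0.08423 g N₂ ÷ 28.014 g/mol = 0.0060134 mol
Divide by the smallest (0.0060134 mol): C 4.999, H 4.999, N 1.000

C5H5N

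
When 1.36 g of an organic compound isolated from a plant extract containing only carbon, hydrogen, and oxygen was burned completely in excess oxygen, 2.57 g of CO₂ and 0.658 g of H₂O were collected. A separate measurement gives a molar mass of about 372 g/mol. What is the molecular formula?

C16H20O10

mol C = 2.57 g CO₂ ÷ 44.009 g/mol = 0.05840 mol
mol H = 2 × 0.658 g H₂O ÷ 18.015 g/mol = 0.07305 mol
mass O = 1.36 − (0.7014 + 0.07363) = 0.5850 g → mol O = 0.5850 ÷ 15.999 = 0.03656 mol
Divide by the smallest (0.03656 mol): C 1.597, H 1.998, O 1.000
Multiplying each by 5 gives whole numbers: C 7.99, H 9.99, O 5.00
Empirical formula: C8H10O5
Empirical-formula mass = 186.16 g/mol; 372 ÷ 186.16 ≈ 2, so the molecular formula is C16H20O10.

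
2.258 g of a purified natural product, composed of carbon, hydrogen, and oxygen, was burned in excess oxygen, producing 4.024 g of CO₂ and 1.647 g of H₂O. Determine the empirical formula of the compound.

mol C = 4.024 g CO₂ ÷ 44.009 g/mol = 0.091436 mol
mol H = 2 × 1.647 g H₂O ÷ 18.015 g/mol = 0.18285 mol
mass O = 2.258 − (1.0982 + 0.18431) = 0.97545 g → mol O = 0.97545 ÷ 15.999 = 0.060970 mol
Divide by the smallest (0.060970 mol): C 1.500, H 2.999, O 1.000
Multiplying each by 2 gives whole numbers: C 3.00, H 6.00, O 2.00

C3H6O2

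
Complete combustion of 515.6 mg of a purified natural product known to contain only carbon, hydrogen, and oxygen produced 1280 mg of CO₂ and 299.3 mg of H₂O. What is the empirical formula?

C7H8O2

mol C = 1.280 g CO₂ ÷ 44.009 g/mol = 0.029085 mol
mol H = 2 × 0.2993 g H₂O ÷ 18.015 g/mol = 0.033228 mol
mass O = 0.5156 − (0.34934 + 0.033494) = 0.13277 g → mol O = 0.13277 ÷ 15.999 = 0.0082984 mol
Divide by the smallest (0.0082984 mol): C 3.505, H 4.004, O 1.000
Multiplying each by 2 gives whole numbers: C 7.01, H 8.01, O 2.00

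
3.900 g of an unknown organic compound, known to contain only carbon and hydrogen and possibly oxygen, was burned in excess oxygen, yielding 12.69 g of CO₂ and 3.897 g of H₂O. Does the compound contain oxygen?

mol C = 12.69 g CO₂ ÷ 44.009 g/mol = 0.28835 mol
mol H = 2 × 3.897 g H₂O ÷ 18.015 g/mol = 0.43264 mol
C and H together account for 3.8995 g — essentially the entire 3.900 g sample — so the compound contains no oxygen.

no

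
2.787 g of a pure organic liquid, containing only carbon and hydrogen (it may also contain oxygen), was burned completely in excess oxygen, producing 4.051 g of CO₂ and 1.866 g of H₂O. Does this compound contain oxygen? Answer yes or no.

mol C = 4.051 g CO₂ ÷ 44.009 g/mol = 0.092049 mol
mol H = 2 × 1.866 g H₂O ÷ 18.015 g/mol = 0.20716 mol
C and H account for only 1.3144 g of the 2.787 g sample; the remaining 1.4726 g must be oxygen.

yes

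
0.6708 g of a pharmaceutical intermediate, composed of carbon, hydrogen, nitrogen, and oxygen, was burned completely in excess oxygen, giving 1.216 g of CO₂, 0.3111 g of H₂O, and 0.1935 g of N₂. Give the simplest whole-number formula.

C4H5N2O

mol C = 1.216 g CO₂ ÷ 44.009 g/mol = 0.027631 mol
mol H = 2 × 0.3111 g H₂O ÷ 18.015 g/mol = 0.034538 mol
mol N = 2 × 0.1935 g N₂ ÷ 28.014 g/mol = 0.013815 mol
mass O = 0.6708 − (0.33187 + 0.034814 + 0.19350) = 0.11061 g → mol O = 0.11061 ÷ 15.999 = 0.0069138 mol
Divide by the smallest (0.0069138 mol): C 3.996, H 4.996, N 1.998, O 1.000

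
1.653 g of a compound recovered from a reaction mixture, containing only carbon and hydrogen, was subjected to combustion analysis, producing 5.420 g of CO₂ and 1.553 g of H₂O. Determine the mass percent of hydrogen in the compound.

10.51%

mol C = 5.420 g CO₂ ÷ 44.009 g/mol = 0.12316 mol
mol H = 2 × 1.553 g H₂O ÷ 18.015 g/mol = 0.17241 mol
mass % H = 0.17379 g ÷ 1.653 g × 100%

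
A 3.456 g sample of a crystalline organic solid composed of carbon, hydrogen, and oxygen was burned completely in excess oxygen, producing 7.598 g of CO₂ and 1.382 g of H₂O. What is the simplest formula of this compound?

mol C = 7.598 g CO₂ ÷ 44.009 g/mol = 0.17265 mol
mol H = 2 × 1.382 g H₂O ÷ 18.015 g/mol = 0.15343 mol
mass O = 3.456 − (2.0737 + 0.15466) = 1.2277 g → mol O = 1.2277 ÷ 15.999 = 0.076735 mol
Divide by the smallest (0.076735 mol): C 2.250, H 1.999, O 1.000
Multiplying each by 4 gives whole numbers: C 9.00, H 8.00, O 4.00

C9H8O4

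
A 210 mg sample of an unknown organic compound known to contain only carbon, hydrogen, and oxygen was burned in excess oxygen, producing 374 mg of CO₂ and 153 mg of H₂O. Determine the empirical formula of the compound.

mol C = 0.374 g CO₂ ÷ 44.009 g/mol = 0.008498 mol
mol H = 2 × 0.153 g H₂O ÷ 18.015 g/mol = 0.01699 mol
mass O = 0.210 − (0.1021 + 0.01712) = 0.09081 g → mol O = 0.09081 ÷ 15.999 = 0.005676 mol
Divide by the smallest (0.005676 mol): C 1.497, H 2.993, O 1.000
Multiplying each by 2 gives whole numbers: C 2.99, H 5.99, O 2.00

C3H6O2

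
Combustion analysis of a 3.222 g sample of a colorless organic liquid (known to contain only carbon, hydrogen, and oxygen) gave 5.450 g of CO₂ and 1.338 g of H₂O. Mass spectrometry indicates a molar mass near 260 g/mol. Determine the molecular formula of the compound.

mol C = 5.450 g CO₂ ÷ 44.009 g/mol = 0.12384 mol
mol H = 2 × 1.338 g H₂O ÷ 18.015 g/mol = 0.14854 mol
mass O = 3.222 − (1.4874 + 0.14973) = 1.5848 g → mol O = 1.5848 ÷ 15.999 = 0.099059 mol
Divide by the smallest (0.099059 mol): C 1.250, H 1.500, O 1.000
Multiplying each by 4 gives whole numbers: C 5.00, H 6.00, O 4.00
Empirical formula: C5H6O4
Empirical-formula mass = 130.10 g/mol; 260 ÷ 130.10 ≈ 2, so the molecular formula is C10H12O8.

C10H12O8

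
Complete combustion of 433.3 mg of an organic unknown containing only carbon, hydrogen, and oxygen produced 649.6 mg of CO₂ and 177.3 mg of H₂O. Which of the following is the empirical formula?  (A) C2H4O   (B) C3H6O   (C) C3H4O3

mol C = 0.6496 g CO₂ ÷ 44.009 g/mol = 0.014761 mol
mol H = 2 × 0.1773 g H₂O ÷ 18.015 g/mol = 0.019684 mol
mass O = 0.4333 − (0.17729 + 0.019841) = 0.23617 g → mol O = 0.23617 ÷ 15.999 = 0.014761 mol
Divide by the smallest (0.014761 mol): C 1.000, H 1.334, O 1.000
Multiplying each by 3 gives whole numbers: C 3.00, H 4.00, O 3.00

(C) C3H4O3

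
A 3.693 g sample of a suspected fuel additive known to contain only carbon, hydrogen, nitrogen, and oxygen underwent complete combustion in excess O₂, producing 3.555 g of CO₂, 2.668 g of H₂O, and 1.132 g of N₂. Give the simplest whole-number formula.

C3H11N3O3

mol C = 3.555 g CO₂ ÷ 44.009 g/mol = 0.080779 mol
mol H = 2 × 2.668 g H₂O ÷ 18.015 g/mol = 0.29620 mol
mol N = 2 × 1.132 g N₂ ÷ 28.014 g/mol = 0.080817 mol
mass O = 3.693 − (0.97024 + 0.29857 + 1.1320) = 1.2922 g → mol O = 1.2922 ÷ 15.999 = 0.080767 mol
Divide by the smallest (0.080767 mol): C 1.000, H 3.667, N 1.001, O 1.000
Multiplying each by 3 gives whole numbers: C 3.00, H 11.00, N 3.00, O 3.00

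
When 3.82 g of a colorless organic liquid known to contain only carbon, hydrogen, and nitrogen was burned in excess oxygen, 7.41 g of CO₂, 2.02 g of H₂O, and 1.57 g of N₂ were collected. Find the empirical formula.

mol C = 7.41 g CO₂ ÷ 44.009 g/mol = 0.1684 mol
mol H = 2 × 2.02 g H₂O ÷ 18.015 g/mol = 0.2243 mol
mol N = 2 × 1.57 g N₂ ÷ 28.014 g/mol = 0.1121 mol
Divide by the smallest (0.1121 mol): C 1.502, H 2.001, N 1.000
Multiplying each by 2 gives whole numbers: C 3.00, H 4.00, N 2.00

C3H4N2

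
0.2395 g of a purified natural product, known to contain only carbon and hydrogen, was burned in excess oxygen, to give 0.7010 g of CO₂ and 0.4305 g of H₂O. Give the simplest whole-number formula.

CH3

mol C = 0.7010 g CO₂ ÷ 44.009 g/mol = 0.015929 mol
mol H = 2 × 0.4305 g H₂O ÷ 18.015 g/mol = 0.047794 mol
Divide by the smallest (0.015929 mol): C 1.000, H 3.000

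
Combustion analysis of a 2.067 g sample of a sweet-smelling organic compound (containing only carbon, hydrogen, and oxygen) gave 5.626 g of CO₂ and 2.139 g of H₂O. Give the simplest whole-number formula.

C7H13O

mol C = 5.626 g CO₂ ÷ 44.009 g/mol = 0.12784 mol
mol H = 2 × 2.139 g H₂O ÷ 18.015 g/mol = 0.23747 mol
mass O = 2.067 − (1.5355 + 0.23937) = 0.29218 g → mol O = 0.29218 ÷ 15.999 = 0.018262 mol
Divide by the smallest (0.018262 mol): C 7.000, H 13.003, O 1.000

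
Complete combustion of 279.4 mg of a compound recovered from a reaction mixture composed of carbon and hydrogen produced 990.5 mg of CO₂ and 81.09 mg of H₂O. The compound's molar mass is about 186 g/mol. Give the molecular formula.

mol C = 0.9905 g CO₂ ÷ 44.009 g/mol = 0.022507 mol
mol H = 2 × 0.08109 g H₂O ÷ 18.015 g/mol = 0.0090025 mol
Divide by the smallest (0.0090025 mol): C 2.500, H 1.000
Multiplying each by 2 gives whole numbers: C 5.00, H 2.00
Empirical formula: C5H2
Empirical-formula mass = 62.07 g/mol; 186 ÷ 62.07 ≈ 3, so the molecular formula is C15H6.

C15H6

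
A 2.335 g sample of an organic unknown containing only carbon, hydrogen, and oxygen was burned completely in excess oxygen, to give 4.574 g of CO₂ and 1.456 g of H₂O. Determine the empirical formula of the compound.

C9H14O5

mol C = 4.574 g CO₂ ÷ 44.009 g/mol = 0.10393 mol
mol H = 2 × 1.456 g H₂O ÷ 18.015 g/mol = 0.16164 mol
mass O = 2.335 − (1.2483 + 0.16294) = 0.92372 g → mol O = 0.92372 ÷ 15.999 = 0.057736 mol
Divide by the smallest (0.057736 mol): C 1.800, H 2.800, O 1.000
Multiplying each by 5 gives whole numbers: C 9.00, H 14.00, O 5.00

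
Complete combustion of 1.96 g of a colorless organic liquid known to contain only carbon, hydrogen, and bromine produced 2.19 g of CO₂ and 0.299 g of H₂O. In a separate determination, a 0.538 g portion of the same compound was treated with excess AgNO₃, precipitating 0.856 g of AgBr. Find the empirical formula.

C3H2Br

mol C = 2.19 g CO₂ ÷ 44.009 g/mol = 0.04976 mol
mol H = 2 × 0.299 g H₂O ÷ 18.015 g/mol = 0.03319 mol
From the AgBr data: mol Br per gram of compound = (0.856 ÷ 187.772) ÷ 0.538 = 0.008473 mol/g, so in the 1.96 g combustion sample mol Br = 0.01661 mol
Divide by the smallest (0.01661 mol): C 2.996, H 1.999, Br 1.000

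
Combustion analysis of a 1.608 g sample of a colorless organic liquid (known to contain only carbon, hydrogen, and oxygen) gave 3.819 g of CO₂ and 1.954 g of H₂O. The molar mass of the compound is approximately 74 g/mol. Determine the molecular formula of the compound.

C4H10O

mol C = 3.819 g CO₂ ÷ 44.009 g/mol = 0.086778 mol
mol H = 2 × 1.954 g H₂O ÷ 18.015 g/mol = 0.21693 mol
mass O = 1.608 − (1.0423 + 0.21867) = 0.34705 g → mol O = 0.34705 ÷ 15.999 = 0.021692 mol
Divide by the smallest (0.021692 mol): C 4.000, H 10.001, O 1.000
Empirical formula: C4H10O
Empirical-formula mass = 74.12 g/mol; 74 ÷ 74.12 ≈ 1, so the molecular formula is C4H10O.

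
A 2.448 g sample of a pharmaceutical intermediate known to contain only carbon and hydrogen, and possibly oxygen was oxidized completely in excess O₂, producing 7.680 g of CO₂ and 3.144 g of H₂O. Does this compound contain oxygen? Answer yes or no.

mol C = 7.680 g CO₂ ÷ 44.009 g/mol = 0.17451 mol
mol H = 2 × 3.144 g H₂O ÷ 18.015 g/mol = 0.34904 mol
C and H together account for 2.4479 g — essentially the entire 2.448 g sample — so the compound contains no oxygen.

no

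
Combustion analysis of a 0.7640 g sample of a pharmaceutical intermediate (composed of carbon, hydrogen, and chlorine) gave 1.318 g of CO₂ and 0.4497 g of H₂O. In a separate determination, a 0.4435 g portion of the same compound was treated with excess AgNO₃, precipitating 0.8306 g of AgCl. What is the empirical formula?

C3H5Cl

mol C = 1.318 g CO₂ ÷ 44.009 g/mol = 0.029948 mol
mol H = 2 × 0.4497 g H₂O ÷ 18.015 g/mol = 0.049925 mol
From the AgCl data: mol Cl per gram of compound = (0.8306 ÷ 143.318) ÷ 0.4435 = 0.013068 mol/g, so in the 0.7640 g combustion sample mol Cl = 0.0099837 mol
Divide by the smallest (0.0099837 mol): C 3.000, H 5.001, Cl 1.000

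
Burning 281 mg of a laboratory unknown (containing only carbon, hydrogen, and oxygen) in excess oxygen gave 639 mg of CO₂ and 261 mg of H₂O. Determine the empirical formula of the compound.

mol C = 0.639 g CO₂ ÷ 44.009 g/mol = 0.01452 mol
mol H = 2 × 0.261 g H₂O ÷ 18.015 g/mol = 0.02898 mol
mass O = 0.281 − (0.1744 + 0.02921) = 0.07740 g → mol O = 0.07740 ÷ 15.999 = 0.004838 mol
Divide by the smallest (0.004838 mol): C 3.001, H 5.990, O 1.000

C3H6O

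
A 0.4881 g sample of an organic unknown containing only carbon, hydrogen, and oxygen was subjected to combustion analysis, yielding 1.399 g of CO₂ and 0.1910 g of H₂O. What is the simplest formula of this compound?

C6H4O

mol C = 1.399 g CO₂ ÷ 44.009 g/mol = 0.031789 mol
mol H = 2 × 0.1910 g H₂O ÷ 18.015 g/mol = 0.021205 mol
mass O = 0.4881 − (0.38182 + 0.021374) = 0.084909 g → mol O = 0.084909 ÷ 15.999 = 0.0053071 mol
Divide by the smallest (0.0053071 mol): C 5.990, H 3.995, O 1.000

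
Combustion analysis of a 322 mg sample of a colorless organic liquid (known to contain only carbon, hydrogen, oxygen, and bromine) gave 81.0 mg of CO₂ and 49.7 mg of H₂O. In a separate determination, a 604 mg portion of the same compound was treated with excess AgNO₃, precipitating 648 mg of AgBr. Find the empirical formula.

CH3BrO5

mol C = 0.0810 g CO₂ ÷ 44.009 g/mol = 0.001841 mol
mol H = 2 × 0.0497 g H₂O ÷ 18.015 g/mol = 0.005518 mol
From the AgBr data: mol Br per gram of compound = (0.648 ÷ 187.772) ÷ 0.604 = 0.005714 mol/g, so in the 0.322 g combustion sample mol Br = 0.001840 mol
mass O = 0.322 − (0.02211 + 0.005562 + 0.1470) = 0.1473 g → mol O = 0.1473 ÷ 15.999 = 0.009208 mol
Divide by the smallest (0.001840 mol): C 1.000, H 2.999, Br 1.000, O 5.005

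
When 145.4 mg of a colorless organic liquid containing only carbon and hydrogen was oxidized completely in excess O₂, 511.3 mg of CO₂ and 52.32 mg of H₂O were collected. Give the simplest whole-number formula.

C2H

mol C = 0.5113 g CO₂ ÷ 44.009 g/mol = 0.011618 mol
mol H = 2 × 0.05232 g H₂O ÷ 18.015 g/mol = 0.0058085 mol
Divide by the smallest (0.0058085 mol): C 2.000, H 1.000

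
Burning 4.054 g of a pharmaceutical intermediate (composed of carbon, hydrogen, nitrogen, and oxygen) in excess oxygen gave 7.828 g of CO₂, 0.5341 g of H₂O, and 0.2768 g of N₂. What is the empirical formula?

C9H3NO5

mol C = 7.828 g CO₂ ÷ 44.009 g/mol = 0.17787 mol
mol H = 2 × 0.5341 g H₂O ÷ 18.015 g/mol = 0.059295 mol
mol N = 2 × 0.2768 g N₂ ÷ 28.014 g/mol = 0.019762 mol
mass O = 4.054 − (2.1364 + 0.059769 + 0.27680) = 1.5810 g → mol O = 1.5810 ÷ 15.999 = 0.098819 mol
Divide by the smallest (0.019762 mol): C 9.001, H 3.001, N 1.000, O 5.001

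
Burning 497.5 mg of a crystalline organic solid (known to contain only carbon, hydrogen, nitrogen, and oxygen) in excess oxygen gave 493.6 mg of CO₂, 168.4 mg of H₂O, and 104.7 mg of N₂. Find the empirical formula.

C3H5N2O4

mol C = 0.4936 g CO₂ ÷ 44.009 g/mol = 0.011216 mol
mol H = 2 × 0.1684 g H₂O ÷ 18.015 g/mol = 0.018696 mol
mol N = 2 × 0.1047 g N₂ ÷ 28.014 g/mol = 0.0074748 mol
mass O = 0.4975 − (0.13471 + 0.018845 + 0.10470) = 0.23924 g → mol O = 0.23924 ÷ 15.999 = 0.014953 mol
Divide by the smallest (0.0074748 mol): C 1.500, H 2.501, N 1.000, O 2.001
Multiplying each by 2 gives whole numbers: C 3.00, H 5.00, N 2.00, O 4.00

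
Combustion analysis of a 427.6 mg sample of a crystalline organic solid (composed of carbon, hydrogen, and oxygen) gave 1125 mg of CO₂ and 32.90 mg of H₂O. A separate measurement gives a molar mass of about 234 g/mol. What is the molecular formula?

C14H2O4

mol C = 1.125 g CO₂ ÷ 44.009 g/mol = 0.025563 mol
mol H = 2 × 0.03290 g H₂O ÷ 18.015 g/mol = 0.0036525 mol
mass O = 0.4276 − (0.30704 + 0.0036817) = 0.11688 g → mol O = 0.11688 ÷ 15.999 = 0.0073056 mol
Divide by the smallest (0.0036525 mol): C 6.999, H 1.000, O 2.000
Empirical formula: C7HO2
Empirical-formula mass = 117.08 g/mol; 234 ÷ 117.08 ≈ 2, so the molecular formula is C14H2O4.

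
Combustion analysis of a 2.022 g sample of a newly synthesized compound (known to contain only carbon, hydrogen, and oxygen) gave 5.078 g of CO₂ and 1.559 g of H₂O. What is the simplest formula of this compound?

mol C = 5.078 g CO₂ ÷ 44.009 g/mol = 0.11539 mol
mol H = 2 × 1.559 g H₂O ÷ 18.015 g/mol = 0.17308 mol
mass O = 2.022 − (1.3859 + 0.17446) = 0.46164 g → mol O = 0.46164 ÷ 15.999 = 0.028854 mol
Divide by the smallest (0.028854 mol): C 3.999, H 5.998, O 1.000

C4H6O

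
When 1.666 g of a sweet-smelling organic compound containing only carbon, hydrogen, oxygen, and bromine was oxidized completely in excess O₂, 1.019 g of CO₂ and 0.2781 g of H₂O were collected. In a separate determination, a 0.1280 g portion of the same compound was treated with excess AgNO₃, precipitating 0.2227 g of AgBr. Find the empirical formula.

mol C = 1.019 g CO₂ ÷ 44.009 g/mol = 0.023154 mol
mol H = 2 × 0.2781 g H₂O ÷ 18.015 g/mol = 0.030874 mol
From the AgBr data: mol Br per gram of compound = (0.2227 ÷ 187.772) ÷ 0.1280 = 0.0092657 mol/g, so in the 1.666 g combustion sample mol Br = 0.015437 mol
mass O = 1.666 − (0.27811 + 0.031121 + 1.2335) = 0.12332 g → mol O = 0.12332 ÷ 15.999 = 0.0077078 mol
Divide by the smallest (0.0077078 mol): C 3.004, H 4.006, Br 2.003, O 1.000

C3H4Br2O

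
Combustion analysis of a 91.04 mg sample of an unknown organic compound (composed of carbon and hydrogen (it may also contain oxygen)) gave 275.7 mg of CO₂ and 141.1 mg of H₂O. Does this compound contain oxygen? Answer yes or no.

no

mol C = 0.2757 g CO₂ ÷ 44.009 g/mol = 0.0062646 mol
mol H = 2 × 0.1411 g H₂O ÷ 18.015 g/mol = 0.015665 mol
C and H together account for 0.091034 g — essentially the entire 0.09104 g sample — so the compound contains no oxygen.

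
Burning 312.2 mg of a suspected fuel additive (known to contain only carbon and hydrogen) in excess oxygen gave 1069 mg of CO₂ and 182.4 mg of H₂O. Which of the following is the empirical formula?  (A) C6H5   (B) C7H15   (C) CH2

mol C = 1.069 g CO₂ ÷ 44.009 g/mol = 0.024290 mol
mol H = 2 × 0.1824 g H₂O ÷ 18.015 g/mol = 0.020250 mol
Divide by the smallest (0.020250 mol): C 1.200, H 1.000
Multiplying each by 5 gives whole numbers: C 6.00, H 5.00

(A) C6H5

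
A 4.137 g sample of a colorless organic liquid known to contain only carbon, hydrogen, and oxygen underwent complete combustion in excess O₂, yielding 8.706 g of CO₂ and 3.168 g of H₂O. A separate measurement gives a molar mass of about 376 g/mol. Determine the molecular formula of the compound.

mol C = 8.706 g CO₂ ÷ 44.009 g/mol = 0.19782 mol
mol H = 2 × 3.168 g H₂O ÷ 18.015 g/mol = 0.35171 mol
mass O = 4.137 − (2.3761 + 0.35452) = 1.4064 g → mol O = 1.4064 ÷ 15.999 = 0.087907 mol
Divide by the smallest (0.087907 mol): C 2.250, H 4.001, O 1.000
Multiplying each by 4 gives whole numbers: C 9.00, H 16.00, O 4.00
Empirical formula: C9H16O4
Empirical-formula mass = 188.22 g/mol; 376 ÷ 188.22 ≈ 2, so the molecular formula is C18H32O8.

C18H32O8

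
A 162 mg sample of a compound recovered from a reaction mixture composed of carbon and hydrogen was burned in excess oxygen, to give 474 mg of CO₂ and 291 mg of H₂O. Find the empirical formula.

mol C = 0.474 g CO₂ ÷ 44.009 g/mol = 0.01077 mol
mol H = 2 × 0.291 g H₂O ÷ 18.015 g/mol = 0.03231 mol
Divide by the smallest (0.01077 mol): C 1.000, H 3.000

CH3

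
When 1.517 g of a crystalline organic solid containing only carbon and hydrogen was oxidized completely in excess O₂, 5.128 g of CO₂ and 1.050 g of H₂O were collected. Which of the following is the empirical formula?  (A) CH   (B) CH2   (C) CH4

mol C = 5.128 g CO₂ ÷ 44.009 g/mol = 0.11652 mol
mol H = 2 × 1.050 g H₂O ÷ 18.015 g/mol = 0.11657 mol
Divide by the smallest (0.11652 mol): C 1.000, H 1.000

(A) CH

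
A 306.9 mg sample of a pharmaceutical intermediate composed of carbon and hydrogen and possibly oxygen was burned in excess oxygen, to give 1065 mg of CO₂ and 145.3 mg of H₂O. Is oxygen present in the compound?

no

mol C = 1.065 g CO₂ ÷ 44.009 g/mol = 0.024200 mol
mol H = 2 × 0.1453 g H₂O ÷ 18.015 g/mol = 0.016131 mol
C and H together account for 0.30692 g — essentially the entire 0.3069 g sample — so the compound contains no oxygen.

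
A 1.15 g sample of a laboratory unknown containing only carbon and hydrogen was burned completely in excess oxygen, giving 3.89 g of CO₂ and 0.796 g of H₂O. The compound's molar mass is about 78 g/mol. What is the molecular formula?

C6H6

mol C = 3.89 g CO₂ ÷ 44.009 g/mol = 0.08839 mol
mol H = 2 × 0.796 g H₂O ÷ 18.015 g/mol = 0.08837 mol
Divide by the smallest (0.08837 mol): C 1.000, H 1.000
Empirical formula: CH
Empirical-formula mass = 13.02 g/mol; 78 ÷ 13.02 ≈ 6, so the molecular formula is C6H6.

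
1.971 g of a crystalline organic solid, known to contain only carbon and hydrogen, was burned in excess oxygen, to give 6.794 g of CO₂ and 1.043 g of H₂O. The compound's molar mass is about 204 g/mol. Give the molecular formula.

mol C = 6.794 g CO₂ ÷ 44.009 g/mol = 0.15438 mol
mol H = 2 × 1.043 g H₂O ÷ 18.015 g/mol = 0.11579 mol
Divide by the smallest (0.11579 mol): C 1.333, H 1.000
Multiplying each by 3 gives whole numbers: C 4.00, H 3.00
Empirical formula: C4H3
Empirical-formula mass = 51.07 g/mol; 204 ÷ 51.07 ≈ 4, so the molecular formula is C16H12.

C16H12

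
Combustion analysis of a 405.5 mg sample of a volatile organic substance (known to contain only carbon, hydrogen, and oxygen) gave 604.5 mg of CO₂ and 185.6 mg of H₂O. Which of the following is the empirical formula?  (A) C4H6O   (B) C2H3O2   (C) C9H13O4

(B) C2H3O2

mol C = 0.6045 g CO₂ ÷ 44.009 g/mol = 0.013736 mol
mol H = 2 × 0.1856 g H₂O ÷ 18.015 g/mol = 0.020605 mol
mass O = 0.4055 − (0.16498 + 0.020770) = 0.21975 g → mol O = 0.21975 ÷ 15.999 = 0.013735 mol
Divide by the smallest (0.013735 mol): C 1.000, H 1.500, O 1.000
Multiplying each by 2 gives whole numbers: C 2.00, H 3.00, O 2.00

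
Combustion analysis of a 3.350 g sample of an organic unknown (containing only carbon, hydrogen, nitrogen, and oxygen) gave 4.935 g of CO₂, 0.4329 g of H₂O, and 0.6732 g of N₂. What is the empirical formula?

mol C = 4.935 g CO₂ ÷ 44.009 g/mol = 0.11214 mol
mol H = 2 × 0.4329 g H₂O ÷ 18.015 g/mol = 0.048060 mol
mol N = 2 × 0.6732 g N₂ ÷ 28.014 g/mol = 0.048062 mol
mass O = 3.350 − (1.3469 + 0.048444 + 0.67320) = 1.2815 g → mol O = 1.2815 ÷ 15.999 = 0.080098 mol
Divide by the smallest (0.048060 mol): C 2.333, H 1.000, N 1.000, O 1.667
Multiplying each by 3 gives whole numbers: C 7.00, H 3.00, N 3.00, O 5.00

C7H3N3O5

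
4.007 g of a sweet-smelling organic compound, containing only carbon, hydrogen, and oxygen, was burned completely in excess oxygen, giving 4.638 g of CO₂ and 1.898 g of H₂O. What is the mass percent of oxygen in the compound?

mol C = 4.638 g CO₂ ÷ 44.009 g/mol = 0.10539 mol
mol H = 2 × 1.898 g H₂O ÷ 18.015 g/mol = 0.21071 mol
mass O = 4.007 − (1.2658 + 0.21240) = 2.5288 g → mol O = 2.5288 ÷ 15.999 = 0.15806 mol
mass % O = 2.5288 g ÷ 4.007 g × 100%

63.11%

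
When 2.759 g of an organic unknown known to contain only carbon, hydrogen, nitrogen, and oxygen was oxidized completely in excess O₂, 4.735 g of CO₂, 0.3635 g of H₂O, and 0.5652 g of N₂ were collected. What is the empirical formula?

C8H3N3O4

mol C = 4.735 g CO₂ ÷ 44.009 g/mol = 0.10759 mol
mol H = 2 × 0.3635 g H₂O ÷ 18.015 g/mol = 0.040355 mol
mol N = 2 × 0.5652 g N₂ ÷ 28.014 g/mol = 0.040351 mol
mass O = 2.759 − (1.2923 + 0.040678 + 0.56520) = 0.86084 g → mol O = 0.86084 ÷ 15.999 = 0.053806 mol
Divide by the smallest (0.040351 mol): C 2.666, H 1.000, N 1.000, O 1.333
Multiplying each by 3 gives whole numbers: C 8.00, H 3.00, N 3.00, O 4.00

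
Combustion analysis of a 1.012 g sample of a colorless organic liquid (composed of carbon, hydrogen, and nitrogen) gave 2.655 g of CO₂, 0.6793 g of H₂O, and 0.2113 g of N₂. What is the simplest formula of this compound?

mol C = 2.655 g CO₂ ÷ 44.009 g/mol = 0.060329 mol
mol H = 2 × 0.6793 g H₂O ÷ 18.015 g/mol = 0.075415 mol
mol N = 2 × 0.2113 g N₂ ÷ 28.014 g/mol = 0.015085 mol
Divide by the smallest (0.015085 mol): C 3.999, H 4.999, N 1.000

C4H5N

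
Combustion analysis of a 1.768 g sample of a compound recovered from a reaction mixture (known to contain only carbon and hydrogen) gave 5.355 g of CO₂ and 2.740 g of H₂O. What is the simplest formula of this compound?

mol C = 5.355 g CO₂ ÷ 44.009 g/mol = 0.12168 mol
mol H = 2 × 2.740 g H₂O ÷ 18.015 g/mol = 0.30419 mol
Divide by the smallest (0.12168 mol): C 1.000, H 2.500
Multiplying each by 2 gives whole numbers: C 2.00, H 5.00

C2H5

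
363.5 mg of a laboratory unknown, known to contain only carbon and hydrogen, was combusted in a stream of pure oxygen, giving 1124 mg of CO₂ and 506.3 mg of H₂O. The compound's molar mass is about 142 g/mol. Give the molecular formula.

mol C = 1.124 g CO₂ ÷ 44.009 g/mol = 0.025540 mol
mol H = 2 × 0.5063 g H₂O ÷ 18.015 g/mol = 0.056209 mol
Divide by the smallest (0.025540 mol): C 1.000, H 2.201
Multiplying each by 5 gives whole numbers: C 5.00, H 11.00
Empirical formula: C5H11
Empirical-formula mass = 71.14 g/mol; 142 ÷ 71.14 ≈ 2, so the molecular formula is C10H22.

C10H22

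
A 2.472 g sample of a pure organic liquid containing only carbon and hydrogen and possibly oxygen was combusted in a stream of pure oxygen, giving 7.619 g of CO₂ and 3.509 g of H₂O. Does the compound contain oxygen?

no

mol C = 7.619 g CO₂ ÷ 44.009 g/mol = 0.17312 mol
mol H = 2 × 3.509 g H₂O ÷ 18.015 g/mol = 0.38956 mol
C and H together account for 2.4721 g — essentially the entire 2.472 g sample — so the compound contains no oxygen.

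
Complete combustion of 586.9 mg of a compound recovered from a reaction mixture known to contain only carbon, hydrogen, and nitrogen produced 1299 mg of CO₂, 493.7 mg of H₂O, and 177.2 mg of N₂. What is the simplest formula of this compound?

C7H13N3

mol C = 1.299 g CO₂ ÷ 44.009 g/mol = 0.029517 mol
mol H = 2 × 0.4937 g H₂O ÷ 18.015 g/mol = 0.054810 mol
mol N = 2 × 0.1772 g N₂ ÷ 28.014 g/mol = 0.012651 mol
Divide by the smallest (0.012651 mol): C 2.333, H 4.333, N 1.000
Multiplying each by 3 gives whole numbers: C 7.00, H 13.00, N 3.00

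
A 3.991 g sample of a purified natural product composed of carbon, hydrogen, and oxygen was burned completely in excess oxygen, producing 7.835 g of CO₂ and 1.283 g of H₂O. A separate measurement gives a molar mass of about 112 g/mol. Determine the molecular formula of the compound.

C5H4O3

mol C = 7.835 g CO₂ ÷ 44.009 g/mol = 0.17803 mol
mol H = 2 × 1.283 g H₂O ÷ 18.015 g/mol = 0.14244 mol
mass O = 3.991 − (2.1383 + 0.14358) = 1.7091 g → mol O = 1.7091 ÷ 15.999 = 0.10682 mol
Divide by the smallest (0.10682 mol): C 1.667, H 1.333, O 1.000
Multiplying each by 3 gives whole numbers: C 5.00, H 4.00, O 3.00
Empirical formula: C5H4O3
Empirical-formula mass = 112.08 g/mol; 112 ÷ 112.08 ≈ 1, so the molecular formula is C5H4O3.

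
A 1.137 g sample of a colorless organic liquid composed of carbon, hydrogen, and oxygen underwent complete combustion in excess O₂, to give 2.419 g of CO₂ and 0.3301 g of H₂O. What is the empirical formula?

mol C = 2.419 g CO₂ ÷ 44.009 g/mol = 0.054966 mol
mol H = 2 × 0.3301 g H₂O ÷ 18.015 g/mol = 0.036647 mol
mass O = 1.137 − (0.66020 + 0.036940) = 0.43986 g → mol O = 0.43986 ÷ 15.999 = 0.027493 mol
Divide by the smallest (0.027493 mol): C 1.999, H 1.333, O 1.000
Multiplying each by 3 gives whole numbers: C 6.00, H 4.00, O 3.00

C6H4O3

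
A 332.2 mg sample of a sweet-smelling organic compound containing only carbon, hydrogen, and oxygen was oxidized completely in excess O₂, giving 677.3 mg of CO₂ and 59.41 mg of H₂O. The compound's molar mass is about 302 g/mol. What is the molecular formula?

C14H6O8

mol C = 0.6773 g CO₂ ÷ 44.009 g/mol = 0.015390 mol
mol H = 2 × 0.05941 g H₂O ÷ 18.015 g/mol = 0.0065956 mol
mass O = 0.3322 − (0.18485 + 0.0066484) = 0.14070 g → mol O = 0.14070 ÷ 15.999 = 0.0087944 mol
Divide by the smallest (0.0065956 mol): C 2.333, H 1.000, O 1.333
Multiplying each by 3 gives whole numbers: C 7.00, H 3.00, O 4.00
Empirical formula: C7H3O4
Empirical-formula mass = 151.10 g/mol; 302 ÷ 151.10 ≈ 2, so the molecular formula is C14H6O8.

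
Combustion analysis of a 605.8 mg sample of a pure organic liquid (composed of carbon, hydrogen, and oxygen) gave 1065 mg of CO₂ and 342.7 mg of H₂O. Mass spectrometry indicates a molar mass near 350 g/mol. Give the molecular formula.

C14H22O10

mol C = 1.065 g CO₂ ÷ 44.009 g/mol = 0.024200 mol
mol H = 2 × 0.3427 g H₂O ÷ 18.015 g/mol = 0.038046 mol
mass O = 0.6058 − (0.29066 + 0.038350) = 0.27679 g → mol O = 0.27679 ÷ 15.999 = 0.017300 mol
Divide by the smallest (0.017300 mol): C 1.399, H 2.199, O 1.000
Multiplying each by 5 gives whole numbers: C 6.99, H 11.00, O 5.00
Empirical formula: C7H11O5
Empirical-formula mass = 175.16 g/mol; 350 ÷ 175.16 ≈ 2, so the molecular formula is C14H22O10.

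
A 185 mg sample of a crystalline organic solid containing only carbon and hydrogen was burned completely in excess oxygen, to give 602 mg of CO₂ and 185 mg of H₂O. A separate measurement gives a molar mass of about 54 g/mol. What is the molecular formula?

C4H6

mol C = 0.602 g CO₂ ÷ 44.009 g/mol = 0.01368 mol
mol H = 2 × 0.185 g H₂O ÷ 18.015 g/mol = 0.02054 mol
Divide by the smallest (0.01368 mol): C 1.000, H 1.501
Multiplying each by 2 gives whole numbers: C 2.00, H 3.00
Empirical formula: C2H3
Empirical-formula mass = 27.05 g/mol; 54 ÷ 27.05 ≈ 2, so the molecular formula is C4H6.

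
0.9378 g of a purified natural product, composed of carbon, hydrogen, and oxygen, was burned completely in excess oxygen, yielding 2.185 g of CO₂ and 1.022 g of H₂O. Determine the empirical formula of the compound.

C7H16O2

mol C = 2.185 g CO₂ ÷ 44.009 g/mol = 0.049649 mol
mol H = 2 × 1.022 g H₂O ÷ 18.015 g/mol = 0.11346 mol
mass O = 0.9378 − (0.59633 + 0.11437) = 0.22710 g → mol O = 0.22710 ÷ 15.999 = 0.014195 mol
Divide by the smallest (0.014195 mol): C 3.498, H 7.993, O 1.000
Multiplying each by 2 gives whole numbers: C 7.00, H 15.99, O 2.00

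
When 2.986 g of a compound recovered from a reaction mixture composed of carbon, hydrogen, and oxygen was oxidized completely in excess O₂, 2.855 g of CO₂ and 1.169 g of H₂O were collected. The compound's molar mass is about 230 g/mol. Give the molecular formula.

mol C = 2.855 g CO₂ ÷ 44.009 g/mol = 0.064873 mol
mol H = 2 × 1.169 g H₂O ÷ 18.015 g/mol = 0.12978 mol
mass O = 2.986 − (0.77919 + 0.13082) = 2.0760 g → mol O = 2.0760 ÷ 15.999 = 0.12976 mol
Divide by the smallest (0.064873 mol): C 1.000, H 2.001, O 2.000
Empirical formula: CH2O2
Empirical-formula mass = 46.02 g/mol; 230 ÷ 46.02 ≈ 5, so the molecular formula is C5H10O10.

C5H10O10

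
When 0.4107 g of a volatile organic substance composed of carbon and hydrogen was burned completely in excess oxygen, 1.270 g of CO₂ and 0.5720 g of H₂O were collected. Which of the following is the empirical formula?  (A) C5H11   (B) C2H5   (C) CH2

(A) C5H11

mol C = 1.270 g CO₂ ÷ 44.009 g/mol = 0.028858 mol
mol H = 2 × 0.5720 g H₂O ÷ 18.015 g/mol = 0.063503 mol
Divide by the smallest (0.028858 mol): C 1.000, H 2.201
Multiplying each by 5 gives whole numbers: C 5.00, H 11.00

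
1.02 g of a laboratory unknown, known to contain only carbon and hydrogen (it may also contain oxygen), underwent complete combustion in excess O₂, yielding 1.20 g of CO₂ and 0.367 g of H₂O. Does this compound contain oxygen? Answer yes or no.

yes

mol C = 1.20 g CO₂ ÷ 44.009 g/mol = 0.02727 mol
mol H = 2 × 0.367 g H₂O ÷ 18.015 g/mol = 0.04074 mol
C and H account for only 0.3686 g of the 1.02 g sample; the remaining 0.6514 g must be oxygen.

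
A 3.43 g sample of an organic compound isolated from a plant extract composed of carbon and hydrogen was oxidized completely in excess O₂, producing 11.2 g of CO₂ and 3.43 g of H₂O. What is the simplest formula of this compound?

mol C = 11.2 g CO₂ ÷ 44.009 g/mol = 0.2545 mol
mol H = 2 × 3.43 g H₂O ÷ 18.015 g/mol = 0.3808 mol
Divide by the smallest (0.2545 mol): C 1.000, H 1.496
Multiplying each by 2 gives whole numbers: C 2.00, H 2.99

C2H3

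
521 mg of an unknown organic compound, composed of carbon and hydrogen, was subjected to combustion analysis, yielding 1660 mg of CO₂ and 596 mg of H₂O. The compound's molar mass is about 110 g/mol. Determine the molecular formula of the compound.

mol C = 1.66 g CO₂ ÷ 44.009 g/mol = 0.03772 mol
mol H = 2 × 0.596 g H₂O ÷ 18.015 g/mol = 0.06617 mol
Divide by the smallest (0.03772 mol): C 1.000, H 1.754
Multiplying each by 4 gives whole numbers: C 4.00, H 7.02
Empirical formula: C4H7
Empirical-formula mass = 55.10 g/mol; 110 ÷ 55.10 ≈ 2, so the molecular formula is C8H14.

C8H14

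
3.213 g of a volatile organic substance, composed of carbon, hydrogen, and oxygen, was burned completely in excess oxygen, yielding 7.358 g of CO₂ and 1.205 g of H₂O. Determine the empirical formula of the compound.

mol C = 7.358 g CO₂ ÷ 44.009 g/mol = 0.16719 mol
mol H = 2 × 1.205 g H₂O ÷ 18.015 g/mol = 0.13378 mol
mass O = 3.213 − (2.0082 + 0.13485) = 1.0700 g → mol O = 1.0700 ÷ 15.999 = 0.066879 mol
Divide by the smallest (0.066879 mol): C 2.500, H 2.000, O 1.000
Multiplying each by 2 gives whole numbers: C 5.00, H 4.00, O 2.00

C5H4O2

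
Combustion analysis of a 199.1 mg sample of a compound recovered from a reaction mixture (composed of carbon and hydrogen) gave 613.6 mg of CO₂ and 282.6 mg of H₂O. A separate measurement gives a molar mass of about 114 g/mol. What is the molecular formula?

C8H18

mol C = 0.6136 g CO₂ ÷ 44.009 g/mol = 0.013943 mol
mol H = 2 × 0.2826 g H₂O ÷ 18.015 g/mol = 0.031374 mol
Divide by the smallest (0.013943 mol): C 1.000, H 2.250
Multiplying each by 4 gives whole numbers: C 4.00, H 9.00
Empirical formula: C4H9
Empirical-formula mass = 57.12 g/mol; 114 ÷ 57.12 ≈ 2, so the molecular formula is C8H18.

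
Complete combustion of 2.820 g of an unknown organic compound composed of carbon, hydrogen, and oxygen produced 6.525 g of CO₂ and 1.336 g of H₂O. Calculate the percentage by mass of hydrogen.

5.30%

mol C = 6.525 g CO₂ ÷ 44.009 g/mol = 0.14827 mol
mol H = 2 × 1.336 g H₂O ÷ 18.015 g/mol = 0.14832 mol
mass O = 2.820 − (1.7808 + 0.14951) = 0.88968 g → mol O = 0.88968 ÷ 15.999 = 0.055608 mol
mass % H = 0.14951 g ÷ 2.820 g × 100%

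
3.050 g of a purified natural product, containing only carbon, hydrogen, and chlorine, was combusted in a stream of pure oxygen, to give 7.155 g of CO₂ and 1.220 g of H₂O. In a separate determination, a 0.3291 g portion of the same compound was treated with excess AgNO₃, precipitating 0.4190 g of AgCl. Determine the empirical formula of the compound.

C6H5Cl

mol C = 7.155 g CO₂ ÷ 44.009 g/mol = 0.16258 mol
mol H = 2 × 1.220 g H₂O ÷ 18.015 g/mol = 0.13544 mol
From the AgCl data: mol Cl per gram of compound = (0.4190 ÷ 143.318) ÷ 0.3291 = 0.0088835 mol/g, so in the 3.050 g combustion sample mol Cl = 0.027095 mol
Divide by the smallest (0.027095 mol): C 6.000, H 4.999, Cl 1.000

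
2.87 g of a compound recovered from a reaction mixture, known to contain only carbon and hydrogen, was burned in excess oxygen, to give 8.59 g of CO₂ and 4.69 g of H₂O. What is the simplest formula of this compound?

mol C = 8.59 g CO₂ ÷ 44.009 g/mol = 0.1952 mol
mol H = 2 × 4.69 g H₂O ÷ 18.015 g/mol = 0.5207 mol
Divide by the smallest (0.1952 mol): C 1.000, H 2.668
Multiplying each by 3 gives whole numbers: C 3.00, H 8.00

C3H8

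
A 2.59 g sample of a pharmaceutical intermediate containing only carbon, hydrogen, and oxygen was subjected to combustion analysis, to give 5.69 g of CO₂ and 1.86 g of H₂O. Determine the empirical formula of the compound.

C5H8O2

mol C = 5.69 g CO₂ ÷ 44.009 g/mol = 0.1293 mol
mol H = 2 × 1.86 g H₂O ÷ 18.015 g/mol = 0.2065 mol
mass O = 2.59 − (1.553 + 0.2081) = 0.8289 g → mol O = 0.8289 ÷ 15.999 = 0.05181 mol
Divide by the smallest (0.05181 mol): C 2.495, H 3.986, O 1.000
Multiplying each by 2 gives whole numbers: C 4.99, H 7.97, O 2.00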